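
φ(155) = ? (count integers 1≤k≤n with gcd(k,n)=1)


Factor n: 155 = 5 × 31
φ(n) = n · ∏(1 - 1/p) over distinct primes p | n
φ(155) = 155 · (1 - 1/5) · (1 - 1/31) = 120

φ(155) = 120


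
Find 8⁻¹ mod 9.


Use the extended Euclidean algorithm to write 1 = 8·s + 9·t; then s mod 9 is the inverse.
Euclidean algorithm:
  8 = 0·9 + 8
  9 = 1·8 + 1
  8 = 8·1 + 0
gcd(8,9) = 1
Back-substitution gives: 8·(-1) + 9·(1) = 1
So 8⁻¹ ≡ -1 ≡ 8 (mod 9)
Check: 8 × 8 = 64 ≡ 1 (mod 9) ✓

8⁻¹ ≡ 8 (mod 9)


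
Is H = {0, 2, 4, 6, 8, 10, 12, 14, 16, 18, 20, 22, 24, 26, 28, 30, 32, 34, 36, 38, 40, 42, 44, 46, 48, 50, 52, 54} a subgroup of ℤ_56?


Subgroup test for H = {0, 2, 4, 6, 8, 10, 12, 14, 16, 18, 20, 22, 24, 26, 28, 30, 32, 34, 36, 38, 40, 42, 44, 46, 48, 50, 52, 54} in (ℤ_56, +):
(1) 0 ∈ H? Yes
(2) Closure: for all a,b ∈ H, (a+b) mod 56 ∈ H? Yes
(3) Inverses: for all a ∈ H, -a mod 56 ∈ H? Yes

Yes, H is a subgroup of ℤ_56


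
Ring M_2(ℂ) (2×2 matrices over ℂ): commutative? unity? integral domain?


Matrix multiplication is non-commutative for n ≥ 2; the identity matrix I is the unity; singular matrices give zero divisors, so not an integral domain
Commutative: No
Integral domain: No
Has unity: Yes

M_2(ℂ) (2×2 matrices over ℂ): Commutative=No, Unity=Yes


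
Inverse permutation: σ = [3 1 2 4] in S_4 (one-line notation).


To find σ⁻¹, swap domain and range:
σ(1) = 3 → σ⁻¹(3) = 1
σ(2) = 1 → σ⁻¹(1) = 2
σ(3) = 2 → σ⁻¹(2) = 3
σ(4) = 4 → σ⁻¹(4) = 4

σ⁻¹ = [2 3 1 4]


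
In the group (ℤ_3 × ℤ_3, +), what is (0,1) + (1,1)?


Operation: componentwise addition mod (3, 3)
(0,1) + (1,1) = ((a₁+b₁) mod 3, (a₂+b₂) mod 3) with a = (0,1), b = (1,1)

(0,1) + (1,1) = (1,2)


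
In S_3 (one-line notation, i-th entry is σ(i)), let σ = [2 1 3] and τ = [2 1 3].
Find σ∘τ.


σ∘τ: apply τ first, then σ
1 →τ 2 →σ 1
2 →τ 1 →σ 2
3 →τ 3 →σ 3

σ∘τ = [1 2 3]


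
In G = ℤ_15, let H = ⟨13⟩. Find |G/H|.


|⟨13⟩| = n / gcd(13, 15) = 15 / 1 = 15
H is normal (ℤ_15 is abelian).
|G/H| = |G| / |H| = 15 / 15 = 1

|G/H| = 1


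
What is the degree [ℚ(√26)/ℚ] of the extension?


√26 has minimal polynomial x² - 26 (irreducible over ℚ since 26 is squarefree)

[ℚ(√26)/ℚ] = 2


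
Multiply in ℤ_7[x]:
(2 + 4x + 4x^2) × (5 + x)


Expand and collect like terms; reduce coefficients mod 7:
x^0: 2·5 = 10 ≡ 3 (mod 7)
x^1: 2·1 + 4·5 = 22 ≡ 1 (mod 7)
x^2: 4·1 + 4·5 = 24 ≡ 3 (mod 7)
x^3: 4·1 = 4 ≡ 4 (mod 7)
Result: 3 + x + 3x^2 + 4x^3

f · g = 3 + x + 3x^2 + 4x^3


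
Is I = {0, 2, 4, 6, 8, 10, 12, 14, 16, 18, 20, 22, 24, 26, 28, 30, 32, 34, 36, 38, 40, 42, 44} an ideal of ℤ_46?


Check ideal conditions for I = {0, 2, 4, 6, 8, 10, 12, 14, 16, 18, 20, 22, 24, 26, 28, 30, 32, 34, 36, 38, 40, 42, 44} in ℤ_46:
(1) I is an additive subgroup? Yes
(2) For r ∈ ℤ_46 and a ∈ I: r·a ∈ I? Yes

Yes, I is an ideal of ℤ_46


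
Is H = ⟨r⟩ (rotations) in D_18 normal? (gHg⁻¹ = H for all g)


H = ⟨r⟩ (rotations) in D_18
The rotation subgroup ⟨r⟩ has index 2 in D_18, so it is normal

Yes, normal subgroup


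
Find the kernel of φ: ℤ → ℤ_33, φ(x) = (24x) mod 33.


Kernel = preimage of identity
ker(φ) = {x ∈ ℤ : 24x ≡ 0 (mod 33)}. gcd(24,33) = 3, so 24x ≡ 0 (mod 33) ⟺ x ≡ 0 (mod 33/3 = 11). Hence ker(φ) = 11ℤ

ker(φ) = 11ℤ


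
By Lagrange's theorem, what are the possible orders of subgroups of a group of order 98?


Lagrange's theorem: |H| divides |G|
|G| = 98
Divisors of 98: 1, 2, 7, 14, 49, 98

Possible subgroup orders: {1, 2, 7, 14, 49, 98}


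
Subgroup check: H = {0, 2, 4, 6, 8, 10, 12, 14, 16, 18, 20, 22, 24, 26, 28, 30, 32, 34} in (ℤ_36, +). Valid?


Subgroup test for H = {0, 2, 4, 6, 8, 10, 12, 14, 16, 18, 20, 22, 24, 26, 28, 30, 32, 34} in (ℤ_36, +):
(1) 0 ∈ H? Yes
(2) Closure: for all a,b ∈ H, (a+b) mod 36 ∈ H? Yes
(3) Inverses: for all a ∈ H, -a mod 36 ∈ H? Yes

Yes, H is a subgroup of ℤ_36


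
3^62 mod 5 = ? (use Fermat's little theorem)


Fermat's little theorem: if p is prime and gcd(a,p)=1, then a^(p-1) ≡ 1 (mod p)
p = 5 is prime, gcd(3,5) = 1
Reduce exponent: 62 mod 4 = 2
So 3^62 ≡ 3^2 (mod 5)
3^2 mod 5 = 4

3^62 ≡ 4 (mod 5)


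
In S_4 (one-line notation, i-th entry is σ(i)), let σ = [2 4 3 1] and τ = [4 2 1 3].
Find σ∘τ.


σ∘τ: apply τ first, then σ
1 →τ 4 →σ 1
2 →τ 2 →σ 4
3 →τ 1 →σ 2
4 →τ 3 →σ 3

σ∘τ = [1 4 2 3]


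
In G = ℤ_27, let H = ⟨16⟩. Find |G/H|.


|⟨16⟩| = n / gcd(16, 27) = 27 / 1 = 27
H is normal (ℤ_27 is abelian).
|G/H| = |G| / |H| = 27 / 27 = 1

|G/H| = 1


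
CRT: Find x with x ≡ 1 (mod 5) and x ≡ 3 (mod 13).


m₁ = 5, m₂ = 13, gcd = 1, so CRT applies. M = m₁·m₂ = 65
Let M₁ = M/m₁ = 13, M₂ = M/m₂ = 5
Find y₁ ≡ M₁⁻¹ (mod m₁): 13⁻¹ ≡ 2 (mod 5)
Find y₂ ≡ M₂⁻¹ (mod m₂): 5⁻¹ ≡ 8 (mod 13)
x = a₁·M₁·y₁ + a₂·M₂·y₂ = 1·13·2 + 3·5·8 = 146
Reduce mod 65: x ≡ 16
Check: 16 mod 5 = 1 ✓, 16 mod 13 = 3 ✓

x ≡ 16 (mod 65)


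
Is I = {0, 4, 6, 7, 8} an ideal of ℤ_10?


Check ideal conditions for I = {0, 4, 6, 7, 8} in ℤ_10:
(1) I is an additive subgroup? No
(2) For r ∈ ℤ_10 and a ∈ I: r·a ∈ I? No  [counterexample: r=2, a=6, r·a mod 10 = 2 ∉ I]

No, I is not an ideal of ℤ_10


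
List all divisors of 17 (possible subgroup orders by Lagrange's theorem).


Lagrange's theorem: |H| divides |G|
|G| = 17
Divisors of 17: 1, 17

Possible subgroup orders: {1, 17}


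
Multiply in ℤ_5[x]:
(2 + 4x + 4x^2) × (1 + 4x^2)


Expand and collect like terms; reduce coefficients mod 5:
x^0: 2·1 = 2 ≡ 2 (mod 5)
x^1: 2·0 + 4·1 = 4 ≡ 4 (mod 5)
x^2: 2·4 + 4·0 + 4·1 = 12 ≡ 2 (mod 5)
x^3: 4·4 + 4·0 = 16 ≡ 1 (mod 5)
x^4: 4·4 = 16 ≡ 1 (mod 5)
Result: 2 + 4x + 2x^2 + x^3 + x^4

f · g = 2 + 4x + 2x^2 + x^3 + x^4


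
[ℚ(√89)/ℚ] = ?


√89 has minimal polynomial x² - 89 (irreducible over ℚ since 89 is squarefree)

[ℚ(√89)/ℚ] = 2


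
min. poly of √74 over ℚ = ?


√74 satisfies x² - 74 = 0, irreducible over ℚ since 74 is squarefree

Minimal polynomial: x² - 74


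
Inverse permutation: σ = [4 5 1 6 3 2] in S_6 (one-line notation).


To find σ⁻¹, swap domain and range:
σ(1) = 4 → σ⁻¹(4) = 1
σ(2) = 5 → σ⁻¹(5) = 2
σ(3) = 1 → σ⁻¹(1) = 3
σ(4) = 6 → σ⁻¹(6) = 4
σ(5) = 3 → σ⁻¹(3) = 5
σ(6) = 2 → σ⁻¹(2) = 6

σ⁻¹ = [3 6 5 1 2 4]


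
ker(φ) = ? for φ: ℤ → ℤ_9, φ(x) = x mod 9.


Kernel = preimage of identity
ker(φ) = {x ∈ ℤ : x ≡ 0 (mod 9)} = 9ℤ = {0, ±9, ±18, ...}

ker(φ) = 9ℤ


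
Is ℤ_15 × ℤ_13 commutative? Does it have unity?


Direct product ring; commutative with unity (1,1); but (1,0)·(0,1) = (0,0) gives zero divisors, so not an integral domain
Commutative: Yes
Integral domain: No
Has unity: Yes

ℤ_15 × ℤ_13: Commutative=Yes, Unity=Yes


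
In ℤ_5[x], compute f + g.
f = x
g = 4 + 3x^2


Add coefficients mod 5:
x^0: 0 + 4 = 4 (mod 5)
x^1: 1 + 0 = 1 (mod 5)
x^2: 0 + 3 = 3 (mod 5)
Result: 4 + x + 3x^2

f + g = 4 + x + 3x^2


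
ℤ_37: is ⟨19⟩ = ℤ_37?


g generates ℤ_n iff gcd(g, n) = 1
gcd(19, 37) = 1
Since gcd = 1, 19 is a generator.

Yes, 19 generates ℤ_37


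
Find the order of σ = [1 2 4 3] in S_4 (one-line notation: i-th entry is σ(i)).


Cycle decomposition: (3 4)
Cycle lengths: 2
Order = lcm(2) = 2

ord(σ) = 2


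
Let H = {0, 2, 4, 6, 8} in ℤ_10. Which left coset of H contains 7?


7 + H = {7 + h (mod 10) : h ∈ H}
7+0=7, 7+2=9, 7+4=1, 7+6=3, 7+8=5
7 + H = {1, 3, 5, 7, 9} = 1 + H

7 + H = {1, 3, 5, 7, 9}


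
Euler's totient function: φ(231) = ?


Factor n: 231 = 3 × 7 × 11
φ(n) = n · ∏(1 - 1/p) over distinct primes p | n
φ(231) = 231 · (1 - 1/3) · (1 - 1/7) · (1 - 1/11) = 120

φ(231) = 120


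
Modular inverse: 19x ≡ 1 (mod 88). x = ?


Use the extended Euclidean algorithm to write 1 = 19·s + 88·t; then s mod 88 is the inverse.
Euclidean algorithm:
  19 = 0·88 + 19
  88 = 4·19 + 12
  19 = 1·12 + 7
  12 = 1·7 + 5
  7 = 1·5 + 2
  5 = 2·2 + 1
  2 = 2·1 + 0
gcd(19,88) = 1
Back-substitution gives: 19·(-37) + 88·(8) = 1
So 19⁻¹ ≡ -37 ≡ 51 (mod 88)
Check: 19 × 51 = 969 ≡ 1 (mod 88) ✓

19⁻¹ ≡ 51 (mod 88)


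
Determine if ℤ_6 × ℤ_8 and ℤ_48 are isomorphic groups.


Comparing ℤ_6 × ℤ_8 and ℤ_48:
gcd(6,8) = 2 ≠ 1. Max element order in ℤ_6×ℤ_8 is lcm(6,8) = 24 < 48, so it has no element of order 48

No, ℤ_6 × ℤ_8 ≇ ℤ_48


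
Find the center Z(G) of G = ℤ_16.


Z(G) = {g ∈ G | gx = xg for all x ∈ G}
ℤ_16 is abelian, so Z(G) = G

Z(ℤ_16) = ℤ_16


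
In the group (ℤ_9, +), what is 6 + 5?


Operation: addition mod 9
6 + 5 = (a + b) mod 9 with a = 6, b = 5

6 + 5 = 2


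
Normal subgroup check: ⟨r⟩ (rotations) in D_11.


H = ⟨r⟩ (rotations) in D_11
The rotation subgroup ⟨r⟩ has index 2 in D_11, so it is normal

Yes, normal subgroup


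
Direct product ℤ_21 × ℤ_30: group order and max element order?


|ℤ_21 × ℤ_30| = 21 × 30 = 630
Max element order = lcm(21,30) = 210
Cyclic? No (gcd=3)

|ℤ_21×ℤ_30| = 630, max element order = 210


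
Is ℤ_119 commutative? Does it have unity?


ℤ_119 is a commutative ring with unity 1; 119 = 7×17 is composite, so 7·17 ≡ 0 gives zero divisors (not an integral domain)
Commutative: Yes
Integral domain: No
Has unity: Yes

ℤ_119: Commutative=Yes, Unity=Yes


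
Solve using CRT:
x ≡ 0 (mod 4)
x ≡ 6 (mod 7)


m₁ = 4, m₂ = 7, gcd = 1, so CRT applies. M = m₁·m₂ = 28
Let M₁ = M/m₁ = 7, M₂ = M/m₂ = 4
Find y₁ ≡ M₁⁻¹ (mod m₁): 7⁻¹ ≡ 3 (mod 4)
Find y₂ ≡ M₂⁻¹ (mod m₂): 4⁻¹ ≡ 2 (mod 7)
x = a₁·M₁·y₁ + a₂·M₂·y₂ = 0·7·3 + 6·4·2 = 48
Reduce mod 28: x ≡ 20
Check: 20 mod 4 = 0 ✓, 20 mod 7 = 6 ✓

x ≡ 20 (mod 28)


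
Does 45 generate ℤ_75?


g generates ℤ_n iff gcd(g, n) = 1
gcd(45, 75) = 15
Since gcd = 15 ≠ 1, ⟨45⟩ has order 5 < 75, so 45 is not a generator.

No, 45 does not generate ℤ_75


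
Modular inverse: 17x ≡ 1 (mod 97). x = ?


Use the extended Euclidean algorithm to write 1 = 17·s + 97·t; then s mod 97 is the inverse.
Euclidean algorithm:
  17 = 0·97 + 17
  97 = 5·17 + 12
  17 = 1·12 + 5
  12 = 2·5 + 2
  5 = 2·2 + 1
  2 = 2·1 + 0
gcd(17,97) = 1
Back-substitution gives: 17·(40) + 97·(-7) = 1
So 17⁻¹ ≡ 40 ≡ 40 (mod 97)
Check: 17 × 40 = 680 ≡ 1 (mod 97) ✓

17⁻¹ ≡ 40 (mod 97)


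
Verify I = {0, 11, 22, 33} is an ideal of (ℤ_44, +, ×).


Check ideal conditions for I = {0, 11, 22, 33} in ℤ_44:
(1) I is an additive subgroup? Yes
(2) For r ∈ ℤ_44 and a ∈ I: r·a ∈ I? Yes

Yes, I is an ideal of ℤ_44


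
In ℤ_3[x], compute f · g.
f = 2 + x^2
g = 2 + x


Expand and collect like terms; reduce coefficients mod 3:
x^0: 2·2 = 4 ≡ 1 (mod 3)
x^1: 2·1 + 0·2 = 2 ≡ 2 (mod 3)
x^2: 0·1 + 1·2 = 2 ≡ 2 (mod 3)
x^3: 1·1 = 1 ≡ 1 (mod 3)
Result: 1 + 2x + 2x^2 + x^3

f · g = 1 + 2x + 2x^2 + x^3


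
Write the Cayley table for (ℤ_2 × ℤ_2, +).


Elements: {(0,0), (0,1), (1,0), (1,1)}
Operation: componentwise addition mod (2, 2)
Entry (a, b) = ((a₁+b₁) mod 2, (a₂+b₂) mod 2)

Cayley table:
      | (0,0) | (0,1) | (1,0) | (1,1)
(0,0) | (0,0) | (0,1) | (1,0) | (1,1)
(0,1) | (0,1) | (0,0) | (1,1) | (1,0)
(1,0) | (1,0) | (1,1) | (0,0) | (0,1)
(1,1) | (1,1) | (1,0) | (0,1) | (0,0)


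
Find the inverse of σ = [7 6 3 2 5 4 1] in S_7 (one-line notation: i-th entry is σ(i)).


To find σ⁻¹, swap domain and range:
σ(1) = 7 → σ⁻¹(7) = 1
σ(2) = 6 → σ⁻¹(6) = 2
σ(3) = 3 → σ⁻¹(3) = 3
σ(4) = 2 → σ⁻¹(2) = 4
σ(5) = 5 → σ⁻¹(5) = 5
σ(6) = 4 → σ⁻¹(4) = 6
σ(7) = 1 → σ⁻¹(1) = 7

σ⁻¹ = [7 4 3 6 5 2 1]


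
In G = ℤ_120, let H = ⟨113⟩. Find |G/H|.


|⟨113⟩| = n / gcd(113, 120) = 120 / 1 = 120
H is normal (ℤ_120 is abelian).
|G/H| = |G| / |H| = 120 / 120 = 1

|G/H| = 1


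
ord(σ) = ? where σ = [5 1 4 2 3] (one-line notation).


Cycle decomposition: (1 5 3 4 2)
Cycle lengths: 5
Order = lcm(5) = 5

ord(σ) = 5


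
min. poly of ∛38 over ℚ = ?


∛38 satisfies x³ - 38 = 0, irreducible over ℚ (no rational root; 38 is not a perfect cube)

Minimal polynomial: x³ - 38


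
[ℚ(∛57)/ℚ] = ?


∛57 has minimal polynomial x³ - 57 (irreducible over ℚ since 57 is not a perfect cube)

[ℚ(∛57)/ℚ] = 3


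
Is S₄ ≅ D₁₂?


Comparing S₄ and D₁₂:
S₄ has trivial center; D₁₂ has center {e, r⁶}

No, S₄ ≇ D₁₂


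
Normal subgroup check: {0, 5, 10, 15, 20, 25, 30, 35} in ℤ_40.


H = {0, 5, 10, 15, 20, 25, 30, 35} in ℤ_40
ℤ_40 is abelian; every subgroup of an abelian group is normal

Yes, normal subgroup


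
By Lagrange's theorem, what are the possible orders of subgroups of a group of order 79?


Lagrange's theorem: |H| divides |G|
|G| = 79
Divisors of 79: 1, 79

Possible subgroup orders: {1, 79}


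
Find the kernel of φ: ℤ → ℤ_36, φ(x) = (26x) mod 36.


Kernel = preimage of identity
ker(φ) = {x ∈ ℤ : 26x ≡ 0 (mod 36)}. gcd(26,36) = 2, so 26x ≡ 0 (mod 36) ⟺ x ≡ 0 (mod 36/2 = 18). Hence ker(φ) = 18ℤ

ker(φ) = 18ℤ


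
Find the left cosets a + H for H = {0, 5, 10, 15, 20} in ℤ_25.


H = {0, 5, 10, 15, 20}, |H| = 5
Number of cosets = |G|/|H| = 25/5 = 5
0 + H = {0, 5, 10, 15, 20}
1 + H = {1, 6, 11, 16, 21}
2 + H = {2, 7, 12, 17, 22}
3 + H = {3, 8, 13, 18, 23}
4 + H = {4, 9, 14, 19, 24}

Cosets: 0+H={0,5,10,15,20}; 1+H={1,6,11,16,21}; 2+H={2,7,12,17,22}; 3+H={3,8,13,18,23}; 4+H={4,9,14,19,24}


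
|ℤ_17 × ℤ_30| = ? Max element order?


|ℤ_17 × ℤ_30| = 17 × 30 = 510
Max element order = lcm(17,30) = 510
Cyclic? Yes (gcd=1)

|ℤ_17×ℤ_30| = 510, max element order = 510


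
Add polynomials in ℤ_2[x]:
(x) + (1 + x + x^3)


Add coefficients mod 2:
x^0: 0 + 1 = 1 (mod 2)
x^1: 1 + 1 = 0 (mod 2)
x^2: 0 + 0 = 0 (mod 2)
x^3: 0 + 1 = 1 (mod 2)
Result: 1 + x^3

f + g = 1 + x^3


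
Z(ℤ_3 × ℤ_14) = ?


Z(G) = {g ∈ G | gx = xg for all x ∈ G}
Direct product of abelian groups is abelian, so Z(G) = G

Z(ℤ_3 × ℤ_14) = ℤ_3 × ℤ_14


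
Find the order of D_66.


|D_n| = 2n (n rotations and n reflections)
|D_66| = 2×66 = 132

|D_66| = 132


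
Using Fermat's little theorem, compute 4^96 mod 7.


Fermat's little theorem: if p is prime and gcd(a,p)=1, then a^(p-1) ≡ 1 (mod p)
p = 7 is prime, gcd(4,7) = 1
Reduce exponent: 96 mod 6 = 0
So 4^96 ≡ 4^0 (mod 7)
4^0 = 1

4^96 ≡ 1 (mod 7)


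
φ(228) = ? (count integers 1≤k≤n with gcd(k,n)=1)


Factor n: 228 = 2^2 × 3 × 19
φ(n) = n · ∏(1 - 1/p) over distinct primes p | n
φ(228) = 228 · (1 - 1/2) · (1 - 1/3) · (1 - 1/19) = 72

φ(228) = 72


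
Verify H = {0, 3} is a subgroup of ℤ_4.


Subgroup test for H = {0, 3} in (ℤ_4, +):
(1) 0 ∈ H? Yes
(2) Closure: for all a,b ∈ H, (a+b) mod 4 ∈ H? No  [counterexample: 3 + 3 = 2 ∉ H]
(3) Inverses: for all a ∈ H, -a mod 4 ∈ H? No

No, H is not a subgroup of ℤ_4


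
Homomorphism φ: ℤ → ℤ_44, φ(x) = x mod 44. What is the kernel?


Kernel = preimage of identity
ker(φ) = {x ∈ ℤ : x ≡ 0 (mod 44)} = 44ℤ = {0, ±44, ±88, ...}

ker(φ) = 44ℤ


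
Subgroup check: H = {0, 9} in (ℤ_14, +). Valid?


Subgroup test for H = {0, 9} in (ℤ_14, +):
(1) 0 ∈ H? Yes
(2) Closure: for all a,b ∈ H, (a+b) mod 14 ∈ H? No  [counterexample: 9 + 9 = 4 ∉ H]
(3) Inverses: for all a ∈ H, -a mod 14 ∈ H? No

No, H is not a subgroup of ℤ_14


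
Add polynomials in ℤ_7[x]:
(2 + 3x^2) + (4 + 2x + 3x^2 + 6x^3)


Add coefficients mod 7:
x^0: 2 + 4 = 6 (mod 7)
x^1: 0 + 2 = 2 (mod 7)
x^2: 3 + 3 = 6 (mod 7)
x^3: 0 + 6 = 6 (mod 7)
Result: 6 + 2x + 6x^2 + 6x^3

f + g = 6 + 2x + 6x^2 + 6x^3


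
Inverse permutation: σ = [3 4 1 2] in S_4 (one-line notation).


To find σ⁻¹, swap domain and range:
σ(1) = 3 → σ⁻¹(3) = 1
σ(2) = 4 → σ⁻¹(4) = 2
σ(3) = 1 → σ⁻¹(1) = 3
σ(4) = 2 → σ⁻¹(2) = 4

σ⁻¹ = [3 4 1 2]


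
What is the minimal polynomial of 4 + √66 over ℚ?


Let α = 4 + √66. Then α - 4 = √66, so (α - 4)² = 66, giving α² - 8α - 50 = 0. Degree 2 and α ∉ ℚ, so this is the minimal polynomial.

Minimal polynomial: x² - 8x - 50


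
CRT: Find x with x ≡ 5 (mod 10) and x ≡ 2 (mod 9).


m₁ = 10, m₂ = 9, gcd = 1, so CRT applies. M = m₁·m₂ = 90
Let M₁ = M/m₁ = 9, M₂ = M/m₂ = 10
Find y₁ ≡ M₁⁻¹ (mod m₁): 9⁻¹ ≡ 9 (mod 10)
Find y₂ ≡ M₂⁻¹ (mod m₂): 10⁻¹ ≡ 1 (mod 9)
x = a₁·M₁·y₁ + a₂·M₂·y₂ = 5·9·9 + 2·10·1 = 425
Reduce mod 90: x ≡ 65
Check: 65 mod 10 = 5 ✓, 65 mod 9 = 2 ✓

x ≡ 65 (mod 90)


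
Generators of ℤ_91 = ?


g generates ℤ_n iff gcd(g,n) = 1
Prime factors of 91: 7, 13
Generators are g ∈ {1,...,90} not divisible by any of these primes.
Generators: {1, 2, 3, 4, 5, 6, 8, 9, 10, 11, 12, 15, 16, 17, 18, 19, 20, 22, 23, 24, 25, 27, 29, 30, 31, 32, 33, 34, 36, 37, 38, 40, 41, 43, 44, 45, 46, 47, 48, 50, 51, 53, 54, 55, 57, 58, 59, 60, 61, 62, 64, 66, 67, 68, 69, 71, 72, 73, 74, 75, 76, 79, 80, 81, 82, 83, 85, 86, 87, 88, 89, 90}
Number of generators = φ(91) = 72

Generators of ℤ_91 = {1, 2, 3, 4, 5, 6, 8, 9, 10, 11, 12, 15, 16, 17, 18, 19, 20, 22, 23, 24, 25, 27, 29, 30, 31, 32, 33, 34, 36, 37, 38, 40, 41, 43, 44, 45, 46, 47, 48, 50, 51, 53, 54, 55, 57, 58, 59, 60, 61, 62, 64, 66, 67, 68, 69, 71, 72, 73, 74, 75, 76, 79, 80, 81, 82, 83, 85, 86, 87, 88, 89, 90}


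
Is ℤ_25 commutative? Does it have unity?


ℤ_25 is a commutative ring with unity 1; 25 = 5×5 is composite, so 5·5 ≡ 0 gives zero divisors (not an integral domain)
Commutative: Yes
Integral domain: No
Has unity: Yes

ℤ_25: Commutative=Yes, Unity=Yes


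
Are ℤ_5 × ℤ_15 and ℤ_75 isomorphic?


Comparing ℤ_5 × ℤ_15 and ℤ_75:
gcd(5,15) = 5 ≠ 1. Max element order in ℤ_5×ℤ_15 is lcm(5,15) = 15 < 75, so it has no element of order 75

No, ℤ_5 × ℤ_15 ≇ ℤ_75


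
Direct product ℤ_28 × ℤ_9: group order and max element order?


|ℤ_28 × ℤ_9| = 28 × 9 = 252
Max element order = lcm(28,9) = 252
Cyclic? Yes (gcd=1)

|ℤ_28×ℤ_9| = 252, max element order = 252


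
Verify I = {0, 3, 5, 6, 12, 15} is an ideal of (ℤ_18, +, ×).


Check ideal conditions for I = {0, 3, 5, 6, 12, 15} in ℤ_18:
(1) I is an additive subgroup? No
(2) For r ∈ ℤ_18 and a ∈ I: r·a ∈ I? No  [counterexample: r=2, a=5, r·a mod 18 = 10 ∉ I]

No, I is not an ideal of ℤ_18


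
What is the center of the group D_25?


Z(G) = {g ∈ G | gx = xg for all x ∈ G}
For odd n, Z(D_n) = {e}: no nontrivial rotation commutes with all reflections

Z(D_25) = {e}


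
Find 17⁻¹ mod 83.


Use the extended Euclidean algorithm to write 1 = 17·s + 83·t; then s mod 83 is the inverse.
Euclidean algorithm:
  17 = 0·83 + 17
  83 = 4·17 + 15
  17 = 1·15 + 2
  15 = 7·2 + 1
  2 = 2·1 + 0
gcd(17,83) = 1
Back-substitution gives: 17·(-39) + 83·(8) = 1
So 17⁻¹ ≡ -39 ≡ 44 (mod 83)
Check: 17 × 44 = 748 ≡ 1 (mod 83) ✓

17⁻¹ ≡ 44 (mod 83)


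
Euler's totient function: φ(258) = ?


Factor n: 258 = 2 × 3 × 43
φ(n) = n · ∏(1 - 1/p) over distinct primes p | n
φ(258) = 258 · (1 - 1/2) · (1 - 1/3) · (1 - 1/43) = 84

φ(258) = 84


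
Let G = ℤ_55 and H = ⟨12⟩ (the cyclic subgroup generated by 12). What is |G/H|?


|⟨12⟩| = n / gcd(12, 55) = 55 / 1 = 55
H is normal (ℤ_55 is abelian).
|G/H| = |G| / |H| = 55 / 55 = 1

|G/H| = 1


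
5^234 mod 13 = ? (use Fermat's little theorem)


Fermat's little theorem: if p is prime and gcd(a,p)=1, then a^(p-1) ≡ 1 (mod p)
p = 13 is prime, gcd(5,13) = 1
Reduce exponent: 234 mod 12 = 6
So 5^234 ≡ 5^6 (mod 13)
5^6 mod 13 = 12

5^234 ≡ 12 (mod 13)


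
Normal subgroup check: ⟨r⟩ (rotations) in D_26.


H = ⟨r⟩ (rotations) in D_26
The rotation subgroup ⟨r⟩ has index 2 in D_26, so it is normal

Yes, normal subgroup


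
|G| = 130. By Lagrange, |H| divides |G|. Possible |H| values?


Lagrange's theorem: |H| divides |G|
|G| = 130
Divisors of 130: 1, 2, 5, 10, 13, 26, 65, 130

Possible subgroup orders: {1, 2, 5, 10, 13, 26, 65, 130}


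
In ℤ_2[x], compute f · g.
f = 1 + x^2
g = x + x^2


Expand and collect like terms; reduce coefficients mod 2:
x^0: 1·0 = 0 ≡ 0 (mod 2)
x^1: 1·1 + 0·0 = 1 ≡ 1 (mod 2)
x^2: 1·1 + 0·1 + 1·0 = 1 ≡ 1 (mod 2)
x^3: 0·1 + 1·1 = 1 ≡ 1 (mod 2)
x^4: 1·1 = 1 ≡ 1 (mod 2)
Result: x + x^2 + x^3 + x^4

f · g = x + x^2 + x^3 + x^4


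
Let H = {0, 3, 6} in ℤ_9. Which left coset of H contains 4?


4 + H = {4 + h (mod 9) : h ∈ H}
4+0=4, 4+3=7, 4+6=1
4 + H = {1, 4, 7} = 1 + H

4 + H = {1, 4, 7}


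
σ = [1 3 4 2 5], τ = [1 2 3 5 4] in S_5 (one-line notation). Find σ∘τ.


σ∘τ: apply τ first, then σ
1 →τ 1 →σ 1
2 →τ 2 →σ 3
3 →τ 3 →σ 4
4 →τ 5 →σ 5
5 →τ 4 →σ 2

σ∘τ = [1 3 4 5 2]


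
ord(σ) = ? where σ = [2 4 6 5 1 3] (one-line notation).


Cycle decomposition: (1 2 4 5) (3 6)
Cycle lengths: 4, 2
Order = lcm(4, 2) = 4

ord(σ) = 4


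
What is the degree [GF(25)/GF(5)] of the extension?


GF(25) = GF(5^2), so the extension degree is 2

[GF(25)/GF(5)] = 2


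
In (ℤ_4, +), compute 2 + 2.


Operation: addition mod 4
2 + 2 = (a + b) mod 4 with a = 2, b = 2

2 + 2 = 0


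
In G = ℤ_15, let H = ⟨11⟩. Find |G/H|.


|⟨11⟩| = n / gcd(11, 15) = 15 / 1 = 15
H is normal (ℤ_15 is abelian).
|G/H| = |G| / |H| = 15 / 15 = 1

|G/H| = 1


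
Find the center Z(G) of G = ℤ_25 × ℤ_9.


Z(G) = {g ∈ G | gx = xg for all x ∈ G}
Direct product of abelian groups is abelian, so Z(G) = G

Z(ℤ_25 × ℤ_9) = ℤ_25 × ℤ_9


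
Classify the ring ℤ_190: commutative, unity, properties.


ℤ_190 is a commutative ring with unity 1; 190 = 2×95 is composite, so 2·95 ≡ 0 gives zero divisors (not an integral domain)
Commutative: Yes
Integral domain: No
Has unity: Yes

ℤ_190: Commutative=Yes, Unity=Yes


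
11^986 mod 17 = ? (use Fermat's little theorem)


Fermat's little theorem: if p is prime and gcd(a,p)=1, then a^(p-1) ≡ 1 (mod p)
p = 17 is prime, gcd(11,17) = 1
Reduce exponent: 986 mod 16 = 10
So 11^986 ≡ 11^10 (mod 17)
11^10 mod 17 = 15

11^986 ≡ 15 (mod 17)


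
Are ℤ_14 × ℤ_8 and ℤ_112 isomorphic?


Comparing ℤ_14 × ℤ_8 and ℤ_112:
gcd(14,8) = 2 ≠ 1. Max element order in ℤ_14×ℤ_8 is lcm(14,8) = 56 < 112, so it has no element of order 112

No, ℤ_14 × ℤ_8 ≇ ℤ_112


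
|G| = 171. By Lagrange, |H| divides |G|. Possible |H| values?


Lagrange's theorem: |H| divides |G|
|G| = 171
Divisors of 171: 1, 3, 9, 19, 57, 171

Possible subgroup orders: {1, 3, 9, 19, 57, 171}


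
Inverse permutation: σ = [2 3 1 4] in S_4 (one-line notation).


To find σ⁻¹, swap domain and range:
σ(1) = 2 → σ⁻¹(2) = 1
σ(2) = 3 → σ⁻¹(3) = 2
σ(3) = 1 → σ⁻¹(1) = 3
σ(4) = 4 → σ⁻¹(4) = 4

σ⁻¹ = [3 1 2 4]


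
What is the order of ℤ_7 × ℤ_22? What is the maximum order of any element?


|ℤ_7 × ℤ_22| = 7 × 22 = 154
Max element order = lcm(7,22) = 154
Cyclic? Yes (gcd=1)

|ℤ_7×ℤ_22| = 154, max element order = 154


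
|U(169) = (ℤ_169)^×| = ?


U(n) is the group of units mod n; |U(n)| = φ(n)
|U(169)| = φ(169) = 156

|U(169) = (ℤ_169)^×| = 156


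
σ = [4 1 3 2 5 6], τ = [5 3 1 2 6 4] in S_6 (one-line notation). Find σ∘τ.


σ∘τ: apply τ first, then σ
1 →τ 5 →σ 5
2 →τ 3 →σ 3
3 →τ 1 →σ 4
4 →τ 2 →σ 1
5 →τ 6 →σ 6
6 →τ 4 →σ 2

σ∘τ = [5 3 4 1 6 2]


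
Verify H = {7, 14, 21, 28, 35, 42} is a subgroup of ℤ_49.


Subgroup test for H = {7, 14, 21, 28, 35, 42} in (ℤ_49, +):
(1) 0 ∈ H? No
(2) Closure: for all a,b ∈ H, (a+b) mod 49 ∈ H? No  [counterexample: 7 + 42 = 0 ∉ H]
(3) Inverses: for all a ∈ H, -a mod 49 ∈ H? Yes

No, H is not a subgroup of ℤ_49


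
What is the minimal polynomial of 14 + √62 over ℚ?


Let α = 14 + √62. Then α - 14 = √62, so (α - 14)² = 62, giving α² - 28α + 134 = 0. Degree 2 and α ∉ ℚ, so this is the minimal polynomial.

Minimal polynomial: x² - 28x + 134


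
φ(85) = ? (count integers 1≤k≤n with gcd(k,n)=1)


Factor n: 85 = 5 × 17
φ(n) = n · ∏(1 - 1/p) over distinct primes p | n
φ(85) = 85 · (1 - 1/5) · (1 - 1/17) = 64

φ(85) = 64


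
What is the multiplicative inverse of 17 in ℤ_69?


Use the extended Euclidean algorithm to write 1 = 17·s + 69·t; then s mod 69 is the inverse.
Euclidean algorithm:
  17 = 0·69 + 17
  69 = 4·17 + 1
  17 = 17·1 + 0
gcd(17,69) = 1
Back-substitution gives: 17·(-4) + 69·(1) = 1
So 17⁻¹ ≡ -4 ≡ 65 (mod 69)
Check: 17 × 65 = 1105 ≡ 1 (mod 69) ✓

17⁻¹ ≡ 65 (mod 69)


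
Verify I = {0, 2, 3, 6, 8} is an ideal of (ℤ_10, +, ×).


Check ideal conditions for I = {0, 2, 3, 6, 8} in ℤ_10:
(1) I is an additive subgroup? No
(2) For r ∈ ℤ_10 and a ∈ I: r·a ∈ I? No  [counterexample: r=2, a=2, r·a mod 10 = 4 ∉ I]

No, I is not an ideal of ℤ_10


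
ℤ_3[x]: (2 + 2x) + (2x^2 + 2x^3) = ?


Add coefficients mod 3:
x^0: 2 + 0 = 2 (mod 3)
x^1: 2 + 0 = 2 (mod 3)
x^2: 0 + 2 = 2 (mod 3)
x^3: 0 + 2 = 2 (mod 3)
Result: 2 + 2x + 2x^2 + 2x^3

f + g = 2 + 2x + 2x^2 + 2x^3


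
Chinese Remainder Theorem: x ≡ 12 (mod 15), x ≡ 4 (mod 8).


m₁ = 15, m₂ = 8, gcd = 1, so CRT applies. M = m₁·m₂ = 120
Let M₁ = M/m₁ = 8, M₂ = M/m₂ = 15
Find y₁ ≡ M₁⁻¹ (mod m₁): 8⁻¹ ≡ 2 (mod 15)
Find y₂ ≡ M₂⁻¹ (mod m₂): 15⁻¹ ≡ 7 (mod 8)
x = a₁·M₁·y₁ + a₂·M₂·y₂ = 12·8·2 + 4·15·7 = 612
Reduce mod 120: x ≡ 12
Check: 12 mod 15 = 12 ✓, 12 mod 8 = 4 ✓

x ≡ 12 (mod 120)


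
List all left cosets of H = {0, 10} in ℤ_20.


H = {0, 10}, |H| = 2
Number of cosets = |G|/|H| = 20/2 = 10
0 + H = {0, 10}
1 + H = {1, 11}
2 + H = {2, 12}
3 + H = {3, 13}
4 + H = {4, 14}
5 + H = {5, 15}
6 + H = {6, 16}
7 + H = {7, 17}
8 + H = {8, 18}
9 + H = {9, 19}

Cosets: 0+H={0,10}; 1+H={1,11}; 2+H={2,12}; 3+H={3,13}; 4+H={4,14}; 5+H={5,15}; 6+H={6,16}; 7+H={7,17}; 8+H={8,18}; 9+H={9,19}


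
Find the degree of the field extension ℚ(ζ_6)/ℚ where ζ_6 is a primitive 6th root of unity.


[ℚ(ζ_n):ℚ] = deg Φ_n(x) = φ(n). Here φ(6) = 2

[ℚ(ζ_6)/ℚ where ζ_6 is a primitive 6th root of unity] = 2


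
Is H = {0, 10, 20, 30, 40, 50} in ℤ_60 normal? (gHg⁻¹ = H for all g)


H = {0, 10, 20, 30, 40, 50} in ℤ_60
ℤ_60 is abelian; every subgroup of an abelian group is normal

Yes, normal subgroup


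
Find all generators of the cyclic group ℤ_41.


g generates ℤ_n iff gcd(g,n) = 1
Prime factors of 41: 41
Generators are g ∈ {1,...,40} not divisible by any of these primes.
Generators: {1, 2, 3, 4, 5, 6, 7, 8, 9, 10, 11, 12, 13, 14, 15, 16, 17, 18, 19, 20, 21, 22, 23, 24, 25, 26, 27, 28, 29, 30, 31, 32, 33, 34, 35, 36, 37, 38, 39, 40}
Number of generators = φ(41) = 40

Generators of ℤ_41 = {1, 2, 3, 4, 5, 6, 7, 8, 9, 10, 11, 12, 13, 14, 15, 16, 17, 18, 19, 20, 21, 22, 23, 24, 25, 26, 27, 28, 29, 30, 31, 32, 33, 34, 35, 36, 37, 38, 39, 40}


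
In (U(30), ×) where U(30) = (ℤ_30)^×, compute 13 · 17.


Operation: multiplication mod 30
13 · 17 = (a × b) mod 30 with a = 13, b = 17

13 · 17 = 11


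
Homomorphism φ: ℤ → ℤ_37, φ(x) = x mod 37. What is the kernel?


Kernel = preimage of identity
ker(φ) = {x ∈ ℤ : x ≡ 0 (mod 37)} = 37ℤ = {0, ±37, ±74, ...}

ker(φ) = 37ℤ


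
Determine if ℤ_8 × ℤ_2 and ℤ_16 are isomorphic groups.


Comparing ℤ_8 × ℤ_2 and ℤ_16:
gcd(8,2) = 2 ≠ 1. Max element order in ℤ_8×ℤ_2 is lcm(8,2) = 8 < 16, so it has no element of order 16

No, ℤ_8 × ℤ_2 ≇ ℤ_16


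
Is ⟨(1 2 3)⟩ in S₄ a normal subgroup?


H = ⟨(1 2 3)⟩ in S₄
(1 4)(1 2 3)(1 4)⁻¹ = (4 2 3) ∉ ⟨(1 2 3)⟩

No, not a normal subgroup


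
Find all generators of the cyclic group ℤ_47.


g generates ℤ_n iff gcd(g,n) = 1
Prime factors of 47: 47
Generators are g ∈ {1,...,46} not divisible by any of these primes.
Generators: {1, 2, 3, 4, 5, 6, 7, 8, 9, 10, 11, 12, 13, 14, 15, 16, 17, 18, 19, 20, 21, 22, 23, 24, 25, 26, 27, 28, 29, 30, 31, 32, 33, 34, 35, 36, 37, 38, 39, 40, 41, 42, 43, 44, 45, 46}
Number of generators = φ(47) = 46

Generators of ℤ_47 = {1, 2, 3, 4, 5, 6, 7, 8, 9, 10, 11, 12, 13, 14, 15, 16, 17, 18, 19, 20, 21, 22, 23, 24, 25, 26, 27, 28, 29, 30, 31, 32, 33, 34, 35, 36, 37, 38, 39, 40, 41, 42, 43, 44, 45, 46}


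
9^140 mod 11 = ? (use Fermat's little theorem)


Fermat's little theorem: if p is prime and gcd(a,p)=1, then a^(p-1) ≡ 1 (mod p)
p = 11 is prime, gcd(9,11) = 1
Reduce exponent: 140 mod 10 = 0
So 9^140 ≡ 9^0 (mod 11)
9^0 = 1

9^140 ≡ 1 (mod 11)


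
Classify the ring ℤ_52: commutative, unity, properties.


ℤ_52 is a commutative ring with unity 1; 52 = 2×26 is composite, so 2·26 ≡ 0 gives zero divisors (not an integral domain)
Commutative: Yes
Integral domain: No
Has unity: Yes

ℤ_52: Commutative=Yes, Unity=Yes


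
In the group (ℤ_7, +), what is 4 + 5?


Operation: addition mod 7
4 + 5 = (a + b) mod 7 with a = 4, b = 5

4 + 5 = 2


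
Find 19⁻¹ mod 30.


Use the extended Euclidean algorithm to write 1 = 19·s + 30·t; then s mod 30 is the inverse.
Euclidean algorithm:
  19 = 0·30 + 19
  30 = 1·19 + 11
  19 = 1·11 + 8
  11 = 1·8 + 3
  8 = 2·3 + 2
  3 = 1·2 + 1
  2 = 2·1 + 0
gcd(19,30) = 1
Back-substitution gives: 19·(-11) + 30·(7) = 1
So 19⁻¹ ≡ -11 ≡ 19 (mod 30)
Check: 19 × 19 = 361 ≡ 1 (mod 30) ✓

19⁻¹ ≡ 19 (mod 30)


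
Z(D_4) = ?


Z(G) = {g ∈ G | gx = xg for all x ∈ G}
For even n, Z(D_n) = {e, r^(n/2)}: the 180° rotation r^2 commutes with every reflection and rotation

Z(D_4) = {e, r^2}


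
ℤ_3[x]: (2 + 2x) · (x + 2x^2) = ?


Expand and collect like terms; reduce coefficients mod 3:
x^0: 2·0 = 0 ≡ 0 (mod 3)
x^1: 2·1 + 2·0 = 2 ≡ 2 (mod 3)
x^2: 2·2 + 2·1 = 6 ≡ 0 (mod 3)
x^3: 2·2 = 4 ≡ 1 (mod 3)
Result: 2x + x^3

f · g = 2x + x^3


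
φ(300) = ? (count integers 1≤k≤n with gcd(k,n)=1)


Factor n: 300 = 2^2 × 3 × 5^2
φ(n) = n · ∏(1 - 1/p) over distinct primes p | n
φ(300) = 300 · (1 - 1/2) · (1 - 1/3) · (1 - 1/5) = 80

φ(300) = 80


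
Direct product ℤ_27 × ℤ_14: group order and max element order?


|ℤ_27 × ℤ_14| = 27 × 14 = 378
Max element order = lcm(27,14) = 378
Cyclic? Yes (gcd=1)

|ℤ_27×ℤ_14| = 378, max element order = 378


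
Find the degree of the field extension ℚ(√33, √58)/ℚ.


[ℚ(√33,√58):ℚ] = [ℚ(√33,√58):ℚ(√33)]·[ℚ(√33):ℚ] = 2·2 = 4

[ℚ(√33, √58)/ℚ] = 4


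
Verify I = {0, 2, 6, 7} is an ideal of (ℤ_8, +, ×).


Check ideal conditions for I = {0, 2, 6, 7} in ℤ_8:
(1) I is an additive subgroup? No
(2) For r ∈ ℤ_8 and a ∈ I: r·a ∈ I? No  [counterexample: r=2, a=2, r·a mod 8 = 4 ∉ I]

No, I is not an ideal of ℤ_8


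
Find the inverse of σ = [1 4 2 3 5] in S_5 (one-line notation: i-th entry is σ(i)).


To find σ⁻¹, swap domain and range:
σ(1) = 1 → σ⁻¹(1) = 1
σ(2) = 4 → σ⁻¹(4) = 2
σ(3) = 2 → σ⁻¹(2) = 3
σ(4) = 3 → σ⁻¹(3) = 4
σ(5) = 5 → σ⁻¹(5) = 5

σ⁻¹ = [1 3 4 2 5]


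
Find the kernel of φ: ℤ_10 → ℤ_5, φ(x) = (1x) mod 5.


Kernel = preimage of identity
ker(φ) = {x ∈ ℤ_10 : 1x ≡ 0 (mod 5)}. Since 5 | 10, φ is well-defined. The kernel is the cyclic subgroup ⟨5⟩ of ℤ_10 (order 2), i.e. {0, 5}

ker(φ) = {0, 5}


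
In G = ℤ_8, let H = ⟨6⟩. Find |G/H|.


|⟨6⟩| = n / gcd(6, 8) = 8 / 2 = 4
H is normal (ℤ_8 is abelian).
|G/H| = |G| / |H| = 8 / 4 = 2

|G/H| = 2


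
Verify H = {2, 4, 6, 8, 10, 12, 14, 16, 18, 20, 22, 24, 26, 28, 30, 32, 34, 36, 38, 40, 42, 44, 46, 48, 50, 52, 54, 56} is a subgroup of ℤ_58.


Subgroup test for H = {2, 4, 6, 8, 10, 12, 14, 16, 18, 20, 22, 24, 26, 28, 30, 32, 34, 36, 38, 40, 42, 44, 46, 48, 50, 52, 54, 56} in (ℤ_58, +):
(1) 0 ∈ H? No
(2) Closure: for all a,b ∈ H, (a+b) mod 58 ∈ H? No  [counterexample: 2 + 56 = 0 ∉ H]
(3) Inverses: for all a ∈ H, -a mod 58 ∈ H? Yes

No, H is not a subgroup of ℤ_58


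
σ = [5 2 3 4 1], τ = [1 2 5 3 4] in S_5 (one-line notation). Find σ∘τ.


σ∘τ: apply τ first, then σ
1 →τ 1 →σ 5
2 →τ 2 →σ 2
3 →τ 5 →σ 1
4 →τ 3 →σ 3
5 →τ 4 →σ 4

σ∘τ = [5 2 1 3 4]


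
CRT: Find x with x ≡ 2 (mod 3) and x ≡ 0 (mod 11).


m₁ = 3, m₂ = 11, gcd = 1, so CRT applies. M = m₁·m₂ = 33
Let M₁ = M/m₁ = 11, M₂ = M/m₂ = 3
Find y₁ ≡ M₁⁻¹ (mod m₁): 11⁻¹ ≡ 2 (mod 3)
Find y₂ ≡ M₂⁻¹ (mod m₂): 3⁻¹ ≡ 4 (mod 11)
x = a₁·M₁·y₁ + a₂·M₂·y₂ = 2·11·2 + 0·3·4 = 44
Reduce mod 33: x ≡ 11
Check: 11 mod 3 = 2 ✓, 11 mod 11 = 0 ✓

x ≡ 11 (mod 33)


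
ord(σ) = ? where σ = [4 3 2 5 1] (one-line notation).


Cycle decomposition: (1 4 5) (2 3)
Cycle lengths: 3, 2
Order = lcm(3, 2) = 6

ord(σ) = 6


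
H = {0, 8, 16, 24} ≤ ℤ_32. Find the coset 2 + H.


2 + H = {2 + h (mod 32) : h ∈ H}
2+0=2, 2+8=10, 2+16=18, 2+24=26

2 + H = {2, 10, 18, 26}


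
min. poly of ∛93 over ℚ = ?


∛93 satisfies x³ - 93 = 0, irreducible over ℚ (no rational root; 93 is not a perfect cube)

Minimal polynomial: x³ - 93


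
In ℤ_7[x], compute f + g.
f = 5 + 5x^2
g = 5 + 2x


Add coefficients mod 7:
x^0: 5 + 5 = 3 (mod 7)
x^1: 0 + 2 = 2 (mod 7)
x^2: 5 + 0 = 5 (mod 7)
Result: 3 + 2x + 5x^2

f + g = 3 + 2x + 5x^2


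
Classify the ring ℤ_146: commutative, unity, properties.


ℤ_146 is a commutative ring with unity 1; 146 = 2×73 is composite, so 2·73 ≡ 0 gives zero divisors (not an integral domain)
Commutative: Yes
Integral domain: No
Has unity: Yes

ℤ_146: Commutative=Yes, Unity=Yes


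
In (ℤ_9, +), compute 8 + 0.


Operation: addition mod 9
8 + 0 = (a + b) mod 9 with a = 8, b = 0

8 + 0 = 8


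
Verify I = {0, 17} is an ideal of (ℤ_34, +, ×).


Check ideal conditions for I = {0, 17} in ℤ_34:
(1) I is an additive subgroup? Yes
(2) For r ∈ ℤ_34 and a ∈ I: r·a ∈ I? Yes

Yes, I is an ideal of ℤ_34


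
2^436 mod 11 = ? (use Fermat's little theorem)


Fermat's little theorem: if p is prime and gcd(a,p)=1, then a^(p-1) ≡ 1 (mod p)
p = 11 is prime, gcd(2,11) = 1
Reduce exponent: 436 mod 10 = 6
So 2^436 ≡ 2^6 (mod 11)
2^6 mod 11 = 9

2^436 ≡ 9 (mod 11)


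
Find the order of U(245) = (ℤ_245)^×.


U(n) is the group of units mod n; |U(n)| = φ(n)
|U(245)| = φ(245) = 168

|U(245) = (ℤ_245)^×| = 168


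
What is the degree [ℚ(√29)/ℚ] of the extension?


√29 has minimal polynomial x² - 29 (irreducible over ℚ since 29 is squarefree)

[ℚ(√29)/ℚ] = 2


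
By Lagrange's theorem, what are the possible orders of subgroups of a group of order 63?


Lagrange's theorem: |H| divides |G|
|G| = 63
Divisors of 63: 1, 3, 7, 9, 21, 63

Possible subgroup orders: {1, 3, 7, 9, 21, 63}


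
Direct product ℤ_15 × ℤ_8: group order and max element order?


|ℤ_15 × ℤ_8| = 15 × 8 = 120
Max element order = lcm(15,8) = 120
Cyclic? Yes (gcd=1)

|ℤ_15×ℤ_8| = 120, max element order = 120


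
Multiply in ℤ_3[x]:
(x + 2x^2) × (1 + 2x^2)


Expand and collect like terms; reduce coefficients mod 3:
x^0: 0·1 = 0 ≡ 0 (mod 3)
x^1: 0·0 + 1·1 = 1 ≡ 1 (mod 3)
x^2: 0·2 + 1·0 + 2·1 = 2 ≡ 2 (mod 3)
x^3: 1·2 + 2·0 = 2 ≡ 2 (mod 3)
x^4: 2·2 = 4 ≡ 1 (mod 3)
Result: x + 2x^2 + 2x^3 + x^4

f · g = x + 2x^2 + 2x^3 + x^4


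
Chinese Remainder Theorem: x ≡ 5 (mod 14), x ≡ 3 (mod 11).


m₁ = 14, m₂ = 11, gcd = 1, so CRT applies. M = m₁·m₂ = 154
Let M₁ = M/m₁ = 11, M₂ = M/m₂ = 14
Find y₁ ≡ M₁⁻¹ (mod m₁): 11⁻¹ ≡ 9 (mod 14)
Find y₂ ≡ M₂⁻¹ (mod m₂): 14⁻¹ ≡ 4 (mod 11)
x = a₁·M₁·y₁ + a₂·M₂·y₂ = 5·11·9 + 3·14·4 = 663
Reduce mod 154: x ≡ 47
Check: 47 mod 14 = 5 ✓, 47 mod 11 = 3 ✓

x ≡ 47 (mod 154)


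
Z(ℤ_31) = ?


Z(G) = {g ∈ G | gx = xg for all x ∈ G}
ℤ_31 is abelian, so Z(G) = G

Z(ℤ_31) = ℤ_31


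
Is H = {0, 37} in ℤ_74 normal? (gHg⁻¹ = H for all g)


H = {0, 37} in ℤ_74
ℤ_74 is abelian; every subgroup of an abelian group is normal

Yes, normal subgroup


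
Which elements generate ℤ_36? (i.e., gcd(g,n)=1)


g generates ℤ_n iff gcd(g,n) = 1
Prime factors of 36: 2, 3
Generators are g ∈ {1,...,35} not divisible by any of these primes.
Generators: {1, 5, 7, 11, 13, 17, 19, 23, 25, 29, 31, 35}
Number of generators = φ(36) = 12

Generators of ℤ_36 = {1, 5, 7, 11, 13, 17, 19, 23, 25, 29, 31, 35}


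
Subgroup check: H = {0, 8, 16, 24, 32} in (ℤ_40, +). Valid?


Subgroup test for H = {0, 8, 16, 24, 32} in (ℤ_40, +):
(1) 0 ∈ H? Yes
(2) Closure: for all a,b ∈ H, (a+b) mod 40 ∈ H? Yes
(3) Inverses: for all a ∈ H, -a mod 40 ∈ H? Yes

Yes, H is a subgroup of ℤ_40


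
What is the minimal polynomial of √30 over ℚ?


√30 satisfies x² - 30 = 0, irreducible over ℚ since 30 is squarefree

Minimal polynomial: x² - 30


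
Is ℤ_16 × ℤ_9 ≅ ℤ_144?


Comparing ℤ_16 × ℤ_9 and ℤ_144:
gcd(16,9) = 1, so ℤ_16 × ℤ_9 ≅ ℤ_144 (CRT)

Yes, ℤ_16 × ℤ_9 ≅ ℤ_144


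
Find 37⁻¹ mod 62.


Use the extended Euclidean algorithm to write 1 = 37·s + 62·t; then s mod 62 is the inverse.
Euclidean algorithm:
  37 = 0·62 + 37
  62 = 1·37 + 25
  37 = 1·25 + 12
  25 = 2·12 + 1
  12 = 12·1 + 0
gcd(37,62) = 1
Back-substitution gives: 37·(-5) + 62·(3) = 1
So 37⁻¹ ≡ -5 ≡ 57 (mod 62)
Check: 37 × 57 = 2109 ≡ 1 (mod 62) ✓

37⁻¹ ≡ 57 (mod 62)


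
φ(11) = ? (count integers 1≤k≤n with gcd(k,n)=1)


φ(n) = count of k ∈ {1,...,n} with gcd(k,n)=1
Coprimes to 11: {1, 2, 3, 4, 5, 6, 7, 8, 9, 10}
Count: 10

φ(11) = 10


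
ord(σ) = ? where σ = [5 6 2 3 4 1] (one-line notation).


Cycle decomposition: (1 5 4 3 2 6)
Cycle lengths: 6
Order = lcm(6) = 6

ord(σ) = 6


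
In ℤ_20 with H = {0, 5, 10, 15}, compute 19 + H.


19 + H = {19 + h (mod 20) : h ∈ H}
19+0=19, 19+5=4, 19+10=9, 19+15=14
19 + H = {4, 9, 14, 19} = 4 + H

19 + H = {4, 9, 14, 19}


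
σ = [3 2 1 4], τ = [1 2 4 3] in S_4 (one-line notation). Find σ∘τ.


σ∘τ: apply τ first, then σ
1 →τ 1 →σ 3
2 →τ 2 →σ 2
3 →τ 4 →σ 4
4 →τ 3 →σ 1

σ∘τ = [3 2 4 1]


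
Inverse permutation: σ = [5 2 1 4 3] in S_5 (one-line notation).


To find σ⁻¹, swap domain and range:
σ(1) = 5 → σ⁻¹(5) = 1
σ(2) = 2 → σ⁻¹(2) = 2
σ(3) = 1 → σ⁻¹(1) = 3
σ(4) = 4 → σ⁻¹(4) = 4
σ(5) = 3 → σ⁻¹(3) = 5

σ⁻¹ = [3 2 5 4 1]


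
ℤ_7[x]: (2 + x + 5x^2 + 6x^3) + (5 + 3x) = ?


Add coefficients mod 7:
x^0: 2 + 5 = 0 (mod 7)
x^1: 1 + 3 = 4 (mod 7)
x^2: 5 + 0 = 5 (mod 7)
x^3: 6 + 0 = 6 (mod 7)
Result: 4x + 5x^2 + 6x^3

f + g = 4x + 5x^2 + 6x^3


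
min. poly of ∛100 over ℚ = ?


∛100 satisfies x³ - 100 = 0, irreducible over ℚ (no rational root; 100 is not a perfect cube)

Minimal polynomial: x³ - 100
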